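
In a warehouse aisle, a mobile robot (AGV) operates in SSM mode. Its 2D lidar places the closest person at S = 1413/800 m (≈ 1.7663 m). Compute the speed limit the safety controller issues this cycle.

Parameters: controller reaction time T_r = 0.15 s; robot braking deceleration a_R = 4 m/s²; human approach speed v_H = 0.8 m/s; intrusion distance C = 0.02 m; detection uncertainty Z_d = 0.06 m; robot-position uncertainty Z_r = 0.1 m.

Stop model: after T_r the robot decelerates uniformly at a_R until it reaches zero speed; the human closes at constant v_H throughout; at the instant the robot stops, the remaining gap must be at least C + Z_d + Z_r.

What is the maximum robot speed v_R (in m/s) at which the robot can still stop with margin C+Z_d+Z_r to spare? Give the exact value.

collect terms ⇒ (1/8)·v_R² + (7/20)·v_R + (-1173/800) = 0
  disc = (7/20)² − 4·(1/8)·(-1173/800) = 1369/1600 ; √disc = 37/40
  v_R = (−(7/20) + 37/40) / (2·(1/8)) = 23/10 m/s
check:
T_s = v_R/a_R = (23/10)/4 = 0.5750 s
reaction-phase robot travel = 2.3000·0.1500 = 0.3450 m
robot under decel: 2.3000²/(2·4.0000) = 0.6613 m
person approaches 0.8000·(0.1500+0.5750) = 0.5800 m
C+Z_d+Z_r = 0.0200+0.0600+0.1000 = 0.1800 m
sum ≈ 0.3450+0.6613+0.5800+0.1800 ≈ 1.7663 m = S ✓

v_R_max = 23/10 m/s = 2.3000 m/s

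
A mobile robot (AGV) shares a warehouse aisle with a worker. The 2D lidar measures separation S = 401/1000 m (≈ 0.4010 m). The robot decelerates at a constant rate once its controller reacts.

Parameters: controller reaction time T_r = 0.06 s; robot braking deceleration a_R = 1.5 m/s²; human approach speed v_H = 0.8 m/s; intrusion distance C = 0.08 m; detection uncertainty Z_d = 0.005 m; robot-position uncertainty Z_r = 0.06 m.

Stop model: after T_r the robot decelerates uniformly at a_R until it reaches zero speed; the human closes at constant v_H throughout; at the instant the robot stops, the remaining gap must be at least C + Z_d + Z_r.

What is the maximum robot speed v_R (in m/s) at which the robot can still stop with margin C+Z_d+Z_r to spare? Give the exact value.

collect terms ⇒ (1/3)·v_R² + (89/150)·v_R + (-26/125) = 0
  disc = (89/150)² − 4·(1/3)·(-26/125) = 14161/22500 ; √disc = 119/150
  v_R = (−(89/150) + 119/150) / (2·(1/3)) = 3/10 m/s
check:
braking lasts T_s = (3/10)/(3/2) = 0.2000 s
reaction-phase robot travel = 0.3000·0.0600 = 0.0180 m
robot under decel: 0.3000²/(2·1.5000) = 0.0300 m
human over T_r+T_s: 0.8000·(0.0600+0.2000) = 0.2080 m
residual clearance needed = 0.0800+0.0050+0.0600 = 0.1450 m
sum ≈ 0.0180+0.0300+0.2080+0.1450 ≈ 0.4010 m = S ✓

v_R_max = 3/10 m/s = 0.3000 m/s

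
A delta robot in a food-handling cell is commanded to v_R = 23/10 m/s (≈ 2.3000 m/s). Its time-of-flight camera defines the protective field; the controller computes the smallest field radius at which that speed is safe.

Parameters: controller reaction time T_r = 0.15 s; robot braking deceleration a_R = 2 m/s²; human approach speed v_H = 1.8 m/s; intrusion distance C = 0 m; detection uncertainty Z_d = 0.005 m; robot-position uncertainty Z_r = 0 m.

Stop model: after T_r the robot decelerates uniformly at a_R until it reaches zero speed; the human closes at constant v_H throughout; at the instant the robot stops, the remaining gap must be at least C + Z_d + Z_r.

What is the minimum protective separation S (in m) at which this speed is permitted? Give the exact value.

S_min = 321/80 m = 4.0125 m

stop time T_s = (23/10)/2 = 1.1500 s
robot in T_r: 2.3000·0.1500 = 0.3450 m
robot under decel: 2.3000²/(2·2.0000) = 1.3225 m
human closes 1.8000·1.3000 = 2.3400 m
residual clearance needed = 0.0000+0.0050+0.0000 = 0.0050 m
S_min ≈ 0.3450+1.3225+2.3400+0.0050  ⇒  S_min = 321/80 m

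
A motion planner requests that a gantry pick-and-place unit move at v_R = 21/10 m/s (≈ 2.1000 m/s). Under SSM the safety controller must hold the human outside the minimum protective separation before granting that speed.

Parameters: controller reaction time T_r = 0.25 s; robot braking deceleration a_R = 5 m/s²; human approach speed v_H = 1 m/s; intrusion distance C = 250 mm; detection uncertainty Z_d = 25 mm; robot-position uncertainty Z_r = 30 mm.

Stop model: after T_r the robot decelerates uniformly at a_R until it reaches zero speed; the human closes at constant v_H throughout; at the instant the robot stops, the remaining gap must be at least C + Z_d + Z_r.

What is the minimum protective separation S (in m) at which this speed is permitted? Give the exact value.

S_min = 1941/1000 m = 1.9410 m

T_s = v_R/a_R = (21/10)/5 = 0.4200 s
reaction-phase robot travel = 2.1000·0.2500 = 0.5250 m
robot under decel: 2.1000²/(2·5.0000) = 0.4410 m
person approaches 1.0000·(0.2500+0.4200) = 0.6700 m
C+Z_d+Z_r = 0.2500+0.0250+0.0300 = 0.3050 m
S_min ≈ 0.5250+0.4410+0.6700+0.3050  ⇒  S_min = 1941/1000 m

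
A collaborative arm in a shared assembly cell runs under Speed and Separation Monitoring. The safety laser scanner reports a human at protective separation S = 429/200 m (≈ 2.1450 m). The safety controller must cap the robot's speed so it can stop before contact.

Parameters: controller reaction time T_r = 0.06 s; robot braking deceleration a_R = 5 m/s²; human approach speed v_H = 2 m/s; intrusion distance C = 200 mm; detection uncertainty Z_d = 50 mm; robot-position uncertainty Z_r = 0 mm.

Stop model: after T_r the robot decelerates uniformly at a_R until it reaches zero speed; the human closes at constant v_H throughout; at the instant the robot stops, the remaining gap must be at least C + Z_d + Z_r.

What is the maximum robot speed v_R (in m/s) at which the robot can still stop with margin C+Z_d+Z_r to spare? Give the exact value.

quadratic (1/10)·v² + (23/50)·v + (-71/40) = 0
  disc = (23/50)² − 4·(1/10)·(-71/40) = 576/625 ; √disc = 24/25
  v_R = (−(23/50) + 24/25) / (2·(1/10)) = 5/2 m/s
check:
T_s = v_R/a_R = (5/2)/5 = 0.5000 s
robot covers v_R·T_r = 2.5000·0.0600 = 0.1500 m before braking
robot under decel: 2.5000²/(2·5.0000) = 0.6250 m
person approaches 2.0000·(0.0600+0.5000) = 1.1200 m
margins: 0.2000+0.0500+0.0000 = 0.2500 m
sum ≈ 0.1500+0.6250+1.1200+0.2500 ≈ 2.1450 m = S ✓

v_R_max = 5/2 m/s = 2.5000 m/s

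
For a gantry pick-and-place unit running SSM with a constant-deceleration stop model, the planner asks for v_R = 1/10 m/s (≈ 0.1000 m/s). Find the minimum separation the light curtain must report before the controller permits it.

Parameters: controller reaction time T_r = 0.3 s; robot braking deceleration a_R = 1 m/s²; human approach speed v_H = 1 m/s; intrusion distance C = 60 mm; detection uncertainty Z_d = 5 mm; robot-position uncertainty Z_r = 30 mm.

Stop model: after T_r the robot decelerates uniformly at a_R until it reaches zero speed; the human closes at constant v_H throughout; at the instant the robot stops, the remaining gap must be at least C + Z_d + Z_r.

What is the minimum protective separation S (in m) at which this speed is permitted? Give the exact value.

S_min = 53/100 m = 0.5300 m

braking lasts T_s = (1/10)/1 = 0.1000 s
robot in T_r: 0.1000·0.3000 = 0.0300 m
robot under decel: 0.1000²/(2·1.0000) = 0.0050 m
human closes 1.0000·0.4000 = 0.4000 m
margins: 0.0600+0.0050+0.0300 = 0.0950 m
S_min ≈ 0.0300+0.0050+0.4000+0.0950  ⇒  S_min = 53/100 m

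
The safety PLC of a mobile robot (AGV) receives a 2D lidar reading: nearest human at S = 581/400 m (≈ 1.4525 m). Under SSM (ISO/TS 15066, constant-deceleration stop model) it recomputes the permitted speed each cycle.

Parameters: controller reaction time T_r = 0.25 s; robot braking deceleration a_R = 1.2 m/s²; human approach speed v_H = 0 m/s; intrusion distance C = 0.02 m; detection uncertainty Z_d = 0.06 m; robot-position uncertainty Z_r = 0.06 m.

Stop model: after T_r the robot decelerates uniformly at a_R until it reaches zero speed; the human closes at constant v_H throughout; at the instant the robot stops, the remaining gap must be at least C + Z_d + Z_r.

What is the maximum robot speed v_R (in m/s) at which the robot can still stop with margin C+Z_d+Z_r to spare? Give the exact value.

v_R_max = 3/2 m/s = 1.5000 m/s

quadratic (5/12)·v² + (1/4)·v + (-21/16) = 0
  disc = (1/4)² − 4·(5/12)·(-21/16) = 9/4 ; √disc = 3/2
  v_R = (−(1/4) + 3/2) / (2·(5/12)) = 3/2 m/s
check:
braking lasts T_s = (3/2)/(6/5) = 1.2500 s
robot covers v_R·T_r = 1.5000·0.2500 = 0.3750 m before braking
robot covers 1.5000·1.2500 − ½·1.2000·1.2500² = 0.9375 m while stopping
human over T_r+T_s: 0.0000·(0.2500+1.2500) = 0.0000 m
residual clearance needed = 0.0200+0.0600+0.0600 = 0.1400 m
sum ≈ 0.3750+0.9375+0.0000+0.1400 ≈ 1.4525 m = S ✓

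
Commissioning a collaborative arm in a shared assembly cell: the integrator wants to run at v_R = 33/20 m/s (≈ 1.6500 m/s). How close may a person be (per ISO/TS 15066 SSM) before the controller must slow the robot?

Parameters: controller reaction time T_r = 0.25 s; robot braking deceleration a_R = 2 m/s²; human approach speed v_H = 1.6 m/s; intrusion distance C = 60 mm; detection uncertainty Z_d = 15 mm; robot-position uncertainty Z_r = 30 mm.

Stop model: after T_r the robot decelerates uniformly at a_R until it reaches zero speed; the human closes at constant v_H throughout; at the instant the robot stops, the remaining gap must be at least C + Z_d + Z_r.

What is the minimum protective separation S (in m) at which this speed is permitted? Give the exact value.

S_min = 4669/1600 m = 2.9181 m

T_s = v_R/a_R = (33/20)/2 = 0.8250 s
robot covers v_R·T_r = 1.6500·0.2500 = 0.4125 m before braking
robot covers 1.6500·0.8250 − ½·2.0000·0.8250² = 0.6806 m while stopping
human over T_r+T_s: 1.6000·(0.2500+0.8250) = 1.7200 m
C+Z_d+Z_r = 0.0600+0.0150+0.0300 = 0.1050 m
S_min ≈ 0.4125+0.6806+1.7200+0.1050  ⇒  S_min = 4669/1600 m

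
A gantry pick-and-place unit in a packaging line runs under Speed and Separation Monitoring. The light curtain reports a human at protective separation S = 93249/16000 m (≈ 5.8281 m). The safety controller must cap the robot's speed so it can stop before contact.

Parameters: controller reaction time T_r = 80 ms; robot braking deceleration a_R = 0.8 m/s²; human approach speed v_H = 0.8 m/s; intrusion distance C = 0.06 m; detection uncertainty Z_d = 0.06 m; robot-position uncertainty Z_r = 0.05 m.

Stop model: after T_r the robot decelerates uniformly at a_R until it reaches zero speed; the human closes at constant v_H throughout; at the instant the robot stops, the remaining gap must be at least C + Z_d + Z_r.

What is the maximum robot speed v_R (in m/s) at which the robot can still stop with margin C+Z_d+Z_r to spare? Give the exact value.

quadratic (5/8)·v² + (27/25)·v + (-17901/3200) = 0
  disc = (27/25)² − 4·(5/8)·(-17901/3200) = 2424249/160000 ; √disc = 1557/400
  v_R = (−(27/25) + 1557/400) / (2·(5/8)) = 9/4 m/s
check:
braking lasts T_s = (9/4)/(4/5) = 2.8125 s
robot covers v_R·T_r = 2.2500·0.0800 = 0.1800 m before braking
robot under decel: 2.2500²/(2·0.8000) = 3.1641 m
human closes 0.8000·2.8925 = 2.3140 m
C+Z_d+Z_r = 0.0600+0.0600+0.0500 = 0.1700 m
sum ≈ 0.1800+3.1641+2.3140+0.1700 ≈ 5.8281 m = S ✓

v_R_max = 9/4 m/s = 2.2500 m/s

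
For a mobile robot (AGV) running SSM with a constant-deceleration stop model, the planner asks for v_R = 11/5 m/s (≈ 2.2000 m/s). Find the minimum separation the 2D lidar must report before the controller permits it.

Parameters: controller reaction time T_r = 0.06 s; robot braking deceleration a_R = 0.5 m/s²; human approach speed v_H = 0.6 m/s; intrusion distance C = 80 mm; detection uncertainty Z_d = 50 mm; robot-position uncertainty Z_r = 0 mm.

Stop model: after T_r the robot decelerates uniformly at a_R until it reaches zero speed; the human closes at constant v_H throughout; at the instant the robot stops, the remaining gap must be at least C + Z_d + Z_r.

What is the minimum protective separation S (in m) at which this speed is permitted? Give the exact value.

braking lasts T_s = (11/5)/(1/2) = 4.4000 s
robot covers v_R·T_r = 2.2000·0.0600 = 0.1320 m before braking
robot covers 2.2000·4.4000 − ½·0.5000·4.4000² = 4.8400 m while stopping
human over T_r+T_s: 0.6000·(0.0600+4.4000) = 2.6760 m
residual clearance needed = 0.0800+0.0500+0.0000 = 0.1300 m
S_min ≈ 0.1320+4.8400+2.6760+0.1300  ⇒  S_min = 3889/500 m

S_min = 3889/500 m = 7.7780 m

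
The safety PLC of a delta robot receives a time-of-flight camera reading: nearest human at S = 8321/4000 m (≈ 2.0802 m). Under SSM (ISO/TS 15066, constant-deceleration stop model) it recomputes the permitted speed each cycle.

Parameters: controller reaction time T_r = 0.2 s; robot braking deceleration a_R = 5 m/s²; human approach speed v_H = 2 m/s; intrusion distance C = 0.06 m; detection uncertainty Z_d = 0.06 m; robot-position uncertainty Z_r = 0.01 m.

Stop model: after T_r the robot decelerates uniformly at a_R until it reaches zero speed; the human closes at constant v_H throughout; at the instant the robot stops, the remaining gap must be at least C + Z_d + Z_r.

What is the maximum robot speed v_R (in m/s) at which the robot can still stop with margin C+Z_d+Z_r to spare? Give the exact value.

collect terms ⇒ (1/10)·v_R² + (3/5)·v_R + (-6201/4000) = 0
  disc = (3/5)² − 4·(1/10)·(-6201/4000) = 9801/10000 ; √disc = 99/100
  v_R = (−(3/5) + 99/100) / (2·(1/10)) = 39/20 m/s
check:
T_s = v_R/a_R = (39/20)/5 = 0.3900 s
robot covers v_R·T_r = 1.9500·0.2000 = 0.3900 m before braking
robot under decel: 1.9500²/(2·5.0000) = 0.3802 m
human over T_r+T_s: 2.0000·(0.2000+0.3900) = 1.1800 m
C+Z_d+Z_r = 0.0600+0.0600+0.0100 = 0.1300 m
sum ≈ 0.3900+0.3802+1.1800+0.1300 ≈ 2.0802 m = S ✓

v_R_max = 39/20 m/s = 1.9500 m/s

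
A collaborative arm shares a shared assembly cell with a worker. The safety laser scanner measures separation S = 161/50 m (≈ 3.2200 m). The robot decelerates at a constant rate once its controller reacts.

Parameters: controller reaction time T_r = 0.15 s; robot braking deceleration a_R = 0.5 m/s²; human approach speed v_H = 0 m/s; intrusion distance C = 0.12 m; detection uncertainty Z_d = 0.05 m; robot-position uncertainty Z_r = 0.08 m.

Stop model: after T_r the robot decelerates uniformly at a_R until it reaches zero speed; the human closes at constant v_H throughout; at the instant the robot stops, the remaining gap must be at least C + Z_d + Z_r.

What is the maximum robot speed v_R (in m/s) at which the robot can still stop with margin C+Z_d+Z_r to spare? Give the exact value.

quadratic (1)·v² + (3/20)·v + (-297/100) = 0
  disc = (3/20)² − 4·(1)·(-297/100) = 4761/400 ; √disc = 69/20
  v_R = (−(3/20) + 69/20) / (2·(1)) = 33/20 m/s
check:
stop time T_s = (33/20)/(1/2) = 3.3000 s
robot covers v_R·T_r = 1.6500·0.1500 = 0.2475 m before braking
braking distance = 1.6500²/(2·0.5000) = 2.7225 m
human over T_r+T_s: 0.0000·(0.1500+3.3000) = 0.0000 m
margins: 0.1200+0.0500+0.0800 = 0.2500 m
sum ≈ 0.2475+2.7225+0.0000+0.2500 ≈ 3.2200 m = S ✓

v_R_max = 33/20 m/s = 1.6500 m/s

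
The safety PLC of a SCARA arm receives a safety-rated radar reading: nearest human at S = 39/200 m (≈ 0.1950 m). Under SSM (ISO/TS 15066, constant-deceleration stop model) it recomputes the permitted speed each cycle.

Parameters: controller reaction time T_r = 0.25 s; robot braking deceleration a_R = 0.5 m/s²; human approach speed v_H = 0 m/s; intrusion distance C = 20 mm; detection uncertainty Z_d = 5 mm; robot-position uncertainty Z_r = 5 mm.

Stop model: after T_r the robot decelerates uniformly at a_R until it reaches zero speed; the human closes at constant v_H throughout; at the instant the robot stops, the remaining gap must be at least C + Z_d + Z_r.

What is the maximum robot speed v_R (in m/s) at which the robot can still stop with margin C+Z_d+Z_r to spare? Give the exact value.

v_R_max = 3/10 m/s = 0.3000 m/s

at the boundary: (1)·v² + (1/4)·v + (-33/200) = 0
  disc = (1/4)² − 4·(1)·(-33/200) = 289/400 ; √disc = 17/20
  v_R = (−(1/4) + 17/20) / (2·(1)) = 3/10 m/s
check:
braking lasts T_s = (3/10)/(1/2) = 0.6000 s
robot in T_r: 0.3000·0.2500 = 0.0750 m
robot under decel: 0.3000²/(2·0.5000) = 0.0900 m
human closes 0.0000·0.8500 = 0.0000 m
margins: 0.0200+0.0050+0.0050 = 0.0300 m
sum ≈ 0.0750+0.0900+0.0000+0.0300 ≈ 0.1950 m = S ✓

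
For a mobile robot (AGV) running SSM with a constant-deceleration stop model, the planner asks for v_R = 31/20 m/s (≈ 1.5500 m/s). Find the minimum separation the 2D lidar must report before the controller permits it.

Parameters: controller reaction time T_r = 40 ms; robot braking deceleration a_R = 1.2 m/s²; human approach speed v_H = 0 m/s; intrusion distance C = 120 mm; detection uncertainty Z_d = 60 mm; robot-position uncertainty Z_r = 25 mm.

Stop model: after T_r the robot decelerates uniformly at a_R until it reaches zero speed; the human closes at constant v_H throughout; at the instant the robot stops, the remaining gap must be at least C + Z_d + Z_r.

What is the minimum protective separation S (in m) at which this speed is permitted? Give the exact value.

braking lasts T_s = (31/20)/(6/5) = 1.2917 s
robot in T_r: 1.5500·0.0400 = 0.0620 m
robot covers 1.5500·1.2917 − ½·1.2000·1.2917² = 1.0010 m while stopping
person approaches 0.0000·(0.0400+1.2917) = 0.0000 m
residual clearance needed = 0.1200+0.0600+0.0250 = 0.2050 m
S_min ≈ 0.0620+1.0010+0.0000+0.2050  ⇒  S_min = 30433/24000 m

S_min = 30433/24000 m = 1.2680 m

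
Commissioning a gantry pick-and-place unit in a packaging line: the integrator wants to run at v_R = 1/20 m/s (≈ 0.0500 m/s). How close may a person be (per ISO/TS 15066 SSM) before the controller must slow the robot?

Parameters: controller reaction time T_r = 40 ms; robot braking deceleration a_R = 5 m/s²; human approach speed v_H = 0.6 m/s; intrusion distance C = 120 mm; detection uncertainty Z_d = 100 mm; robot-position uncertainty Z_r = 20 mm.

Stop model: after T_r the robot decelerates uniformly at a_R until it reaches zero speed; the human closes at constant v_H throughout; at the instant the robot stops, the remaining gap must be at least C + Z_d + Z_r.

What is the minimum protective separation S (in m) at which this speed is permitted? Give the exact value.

T_s = v_R/a_R = (1/20)/5 = 0.0100 s
robot covers v_R·T_r = 0.0500·0.0400 = 0.0020 m before braking
braking distance = 0.0500²/(2·5.0000) = 0.0003 m
human closes 0.6000·0.0500 = 0.0300 m
margins: 0.1200+0.1000+0.0200 = 0.2400 m
S_min ≈ 0.0020+0.0003+0.0300+0.2400  ⇒  S_min = 1089/4000 m

S_min = 1089/4000 m = 0.2722 m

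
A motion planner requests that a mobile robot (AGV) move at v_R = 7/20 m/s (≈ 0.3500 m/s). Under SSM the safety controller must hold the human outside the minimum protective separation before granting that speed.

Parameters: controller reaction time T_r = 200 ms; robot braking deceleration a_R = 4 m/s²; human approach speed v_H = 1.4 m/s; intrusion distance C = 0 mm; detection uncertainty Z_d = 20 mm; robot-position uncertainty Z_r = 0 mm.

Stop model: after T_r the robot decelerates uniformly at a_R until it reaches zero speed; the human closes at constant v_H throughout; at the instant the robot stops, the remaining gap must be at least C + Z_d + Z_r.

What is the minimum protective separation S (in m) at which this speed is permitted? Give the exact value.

S_min = 65/128 m = 0.5078 m

T_s = v_R/a_R = (7/20)/4 = 0.0875 s
reaction-phase robot travel = 0.3500·0.2000 = 0.0700 m
braking distance = 0.3500²/(2·4.0000) = 0.0153 m
human closes 1.4000·0.2875 = 0.4025 m
C+Z_d+Z_r = 0.0000+0.0200+0.0000 = 0.0200 m
S_min ≈ 0.0700+0.0153+0.4025+0.0200  ⇒  S_min = 65/128 m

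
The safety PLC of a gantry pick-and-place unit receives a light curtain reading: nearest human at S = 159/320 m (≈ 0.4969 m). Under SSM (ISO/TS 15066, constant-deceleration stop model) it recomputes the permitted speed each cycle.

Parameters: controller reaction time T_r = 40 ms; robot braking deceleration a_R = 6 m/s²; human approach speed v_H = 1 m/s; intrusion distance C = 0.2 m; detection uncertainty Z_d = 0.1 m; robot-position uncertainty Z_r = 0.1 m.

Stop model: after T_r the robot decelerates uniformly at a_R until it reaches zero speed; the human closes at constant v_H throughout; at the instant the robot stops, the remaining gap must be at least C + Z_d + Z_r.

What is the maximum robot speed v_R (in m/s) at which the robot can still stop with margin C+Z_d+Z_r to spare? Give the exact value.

at the boundary: (1/12)·v² + (31/150)·v + (-91/1600) = 0
  disc = (31/150)² − 4·(1/12)·(-91/1600) = 22201/360000 ; √disc = 149/600
  v_R = (−(31/150) + 149/600) / (2·(1/12)) = 1/4 m/s
check:
T_s = v_R/a_R = (1/4)/6 = 0.0417 s
robot covers v_R·T_r = 0.2500·0.0400 = 0.0100 m before braking
robot under decel: 0.2500²/(2·6.0000) = 0.0052 m
human over T_r+T_s: 1.0000·(0.0400+0.0417) = 0.0817 m
residual clearance needed = 0.2000+0.1000+0.1000 = 0.4000 m
sum ≈ 0.0100+0.0052+0.0817+0.4000 ≈ 0.4969 m = S ✓

v_R_max = 1/4 m/s = 0.2500 m/s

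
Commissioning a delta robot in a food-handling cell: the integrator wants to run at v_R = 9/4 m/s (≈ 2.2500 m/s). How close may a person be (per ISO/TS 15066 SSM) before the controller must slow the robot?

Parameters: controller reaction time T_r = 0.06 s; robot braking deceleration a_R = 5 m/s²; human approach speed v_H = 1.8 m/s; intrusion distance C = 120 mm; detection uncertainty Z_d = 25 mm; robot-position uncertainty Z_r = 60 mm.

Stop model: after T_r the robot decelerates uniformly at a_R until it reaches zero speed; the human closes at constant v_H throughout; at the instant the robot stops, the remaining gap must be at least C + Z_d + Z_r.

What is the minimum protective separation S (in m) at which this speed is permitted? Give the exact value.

T_s = v_R/a_R = (9/4)/5 = 0.4500 s
robot in T_r: 2.2500·0.0600 = 0.1350 m
robot under decel: 2.2500²/(2·5.0000) = 0.5062 m
human over T_r+T_s: 1.8000·(0.0600+0.4500) = 0.9180 m
margins: 0.1200+0.0250+0.0600 = 0.2050 m
S_min ≈ 0.1350+0.5062+0.9180+0.2050  ⇒  S_min = 7057/4000 m

S_min = 7057/4000 m = 1.7643 m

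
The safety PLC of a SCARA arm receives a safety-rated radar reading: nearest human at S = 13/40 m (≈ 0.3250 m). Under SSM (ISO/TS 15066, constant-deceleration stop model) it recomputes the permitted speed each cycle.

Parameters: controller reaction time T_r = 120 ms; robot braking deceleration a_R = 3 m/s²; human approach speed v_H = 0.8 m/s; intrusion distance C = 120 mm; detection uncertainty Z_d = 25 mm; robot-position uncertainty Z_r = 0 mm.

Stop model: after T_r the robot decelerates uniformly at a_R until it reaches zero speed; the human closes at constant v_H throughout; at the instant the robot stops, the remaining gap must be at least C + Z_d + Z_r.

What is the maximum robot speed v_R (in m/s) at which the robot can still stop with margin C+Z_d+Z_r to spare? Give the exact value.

v_R_max = 1/5 m/s = 0.2000 m/s

at the boundary: (1/6)·v² + (29/75)·v + (-21/250) = 0
  disc = (29/75)² − 4·(1/6)·(-21/250) = 1156/5625 ; √disc = 34/75
  v_R = (−(29/75) + 34/75) / (2·(1/6)) = 1/5 m/s
check:
braking lasts T_s = (1/5)/3 = 0.0667 s
reaction-phase robot travel = 0.2000·0.1200 = 0.0240 m
robot covers 0.2000·0.0667 − ½·3.0000·0.0667² = 0.0067 m while stopping
person approaches 0.8000·(0.1200+0.0667) = 0.1493 m
C+Z_d+Z_r = 0.1200+0.0250+0.0000 = 0.1450 m
sum ≈ 0.0240+0.0067+0.1493+0.1450 ≈ 0.3250 m = S ✓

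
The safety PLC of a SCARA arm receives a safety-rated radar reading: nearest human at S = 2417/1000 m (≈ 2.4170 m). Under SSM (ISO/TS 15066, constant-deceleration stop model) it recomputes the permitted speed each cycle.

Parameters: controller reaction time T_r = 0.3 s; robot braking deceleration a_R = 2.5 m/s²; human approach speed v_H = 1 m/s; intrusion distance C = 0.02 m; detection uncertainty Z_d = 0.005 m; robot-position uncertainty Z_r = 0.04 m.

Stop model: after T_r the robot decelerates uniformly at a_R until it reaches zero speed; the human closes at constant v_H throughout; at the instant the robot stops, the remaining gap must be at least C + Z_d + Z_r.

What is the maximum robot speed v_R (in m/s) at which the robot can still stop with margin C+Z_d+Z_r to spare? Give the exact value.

quadratic (1/5)·v² + (7/10)·v + (-513/250) = 0
  disc = (7/10)² − 4·(1/5)·(-513/250) = 5329/2500 ; √disc = 73/50
  v_R = (−(7/10) + 73/50) / (2·(1/5)) = 19/10 m/s
check:
braking lasts T_s = (19/10)/(5/2) = 0.7600 s
robot covers v_R·T_r = 1.9000·0.3000 = 0.5700 m before braking
braking distance = 1.9000²/(2·2.5000) = 0.7220 m
person approaches 1.0000·(0.3000+0.7600) = 1.0600 m
margins: 0.0200+0.0050+0.0400 = 0.0650 m
sum ≈ 0.5700+0.7220+1.0600+0.0650 ≈ 2.4170 m = S ✓

v_R_max = 19/10 m/s = 1.9000 m/s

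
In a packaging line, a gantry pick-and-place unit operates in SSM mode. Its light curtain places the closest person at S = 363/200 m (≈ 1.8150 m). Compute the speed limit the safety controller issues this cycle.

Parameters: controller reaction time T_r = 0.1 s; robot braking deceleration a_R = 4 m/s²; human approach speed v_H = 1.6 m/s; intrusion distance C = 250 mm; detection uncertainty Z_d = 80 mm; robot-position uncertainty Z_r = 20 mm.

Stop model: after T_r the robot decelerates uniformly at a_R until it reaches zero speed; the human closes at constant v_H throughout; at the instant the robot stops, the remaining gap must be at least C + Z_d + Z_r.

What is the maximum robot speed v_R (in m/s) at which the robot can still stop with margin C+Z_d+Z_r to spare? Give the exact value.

at the boundary: (1/8)·v² + (1/2)·v + (-261/200) = 0
  disc = (1/2)² − 4·(1/8)·(-261/200) = 361/400 ; √disc = 19/20
  v_R = (−(1/2) + 19/20) / (2·(1/8)) = 9/5 m/s
check:
braking lasts T_s = (9/5)/4 = 0.4500 s
reaction-phase robot travel = 1.8000·0.1000 = 0.1800 m
robot under decel: 1.8000²/(2·4.0000) = 0.4050 m
person approaches 1.6000·(0.1000+0.4500) = 0.8800 m
residual clearance needed = 0.2500+0.0800+0.0200 = 0.3500 m
sum ≈ 0.1800+0.4050+0.8800+0.3500 ≈ 1.8150 m = S ✓

v_R_max = 9/5 m/s = 1.8000 m/s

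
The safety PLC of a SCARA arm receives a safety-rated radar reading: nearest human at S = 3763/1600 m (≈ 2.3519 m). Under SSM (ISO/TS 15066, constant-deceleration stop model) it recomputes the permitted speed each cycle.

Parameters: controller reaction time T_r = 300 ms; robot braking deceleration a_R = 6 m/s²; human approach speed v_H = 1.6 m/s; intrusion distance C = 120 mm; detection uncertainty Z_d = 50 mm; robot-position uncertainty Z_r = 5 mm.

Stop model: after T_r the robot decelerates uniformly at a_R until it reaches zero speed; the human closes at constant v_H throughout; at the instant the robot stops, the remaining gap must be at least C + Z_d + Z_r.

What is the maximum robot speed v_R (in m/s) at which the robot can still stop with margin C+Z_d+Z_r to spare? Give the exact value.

v_R_max = 9/4 m/s = 2.2500 m/s

collect terms ⇒ (1/12)·v_R² + (17/30)·v_R + (-543/320) = 0
  disc = (17/30)² − 4·(1/12)·(-543/320) = 12769/14400 ; √disc = 113/120
  v_R = (−(17/30) + 113/120) / (2·(1/12)) = 9/4 m/s
check:
T_s = v_R/a_R = (9/4)/6 = 0.3750 s
robot covers v_R·T_r = 2.2500·0.3000 = 0.6750 m before braking
braking distance = 2.2500²/(2·6.0000) = 0.4219 m
human over T_r+T_s: 1.6000·(0.3000+0.3750) = 1.0800 m
C+Z_d+Z_r = 0.1200+0.0500+0.0050 = 0.1750 m
sum ≈ 0.6750+0.4219+1.0800+0.1750 ≈ 2.3519 m = S ✓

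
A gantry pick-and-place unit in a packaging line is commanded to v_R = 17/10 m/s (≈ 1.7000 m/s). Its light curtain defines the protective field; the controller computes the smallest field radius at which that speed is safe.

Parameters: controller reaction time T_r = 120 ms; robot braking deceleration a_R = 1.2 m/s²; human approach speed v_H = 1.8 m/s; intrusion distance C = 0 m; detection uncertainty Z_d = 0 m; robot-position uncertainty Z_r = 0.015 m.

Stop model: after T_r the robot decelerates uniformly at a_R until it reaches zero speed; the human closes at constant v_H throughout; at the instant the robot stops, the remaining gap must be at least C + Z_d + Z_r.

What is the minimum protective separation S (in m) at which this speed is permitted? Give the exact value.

S_min = 5027/1200 m = 4.1892 m

stop time T_s = (17/10)/(6/5) = 1.4167 s
reaction-phase robot travel = 1.7000·0.1200 = 0.2040 m
robot covers 1.7000·1.4167 − ½·1.2000·1.4167² = 1.2042 m while stopping
human closes 1.8000·1.5367 = 2.7660 m
residual clearance needed = 0.0000+0.0000+0.0150 = 0.0150 m
S_min ≈ 0.2040+1.2042+2.7660+0.0150  ⇒  S_min = 5027/1200 m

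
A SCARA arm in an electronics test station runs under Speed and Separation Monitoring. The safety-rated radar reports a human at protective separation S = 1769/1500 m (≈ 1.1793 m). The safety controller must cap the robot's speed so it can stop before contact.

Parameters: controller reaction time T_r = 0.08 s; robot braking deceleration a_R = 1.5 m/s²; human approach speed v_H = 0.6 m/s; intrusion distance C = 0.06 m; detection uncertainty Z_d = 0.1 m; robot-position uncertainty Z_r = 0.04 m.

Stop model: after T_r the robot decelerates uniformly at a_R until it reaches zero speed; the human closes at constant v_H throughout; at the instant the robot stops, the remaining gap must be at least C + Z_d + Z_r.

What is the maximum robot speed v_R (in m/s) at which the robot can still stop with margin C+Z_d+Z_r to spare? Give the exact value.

quadratic (1/3)·v² + (12/25)·v + (-1397/1500) = 0
  disc = (12/25)² − 4·(1/3)·(-1397/1500) = 8281/5625 ; √disc = 91/75
  v_R = (−(12/25) + 91/75) / (2·(1/3)) = 11/10 m/s
check:
braking lasts T_s = (11/10)/(3/2) = 0.7333 s
robot in T_r: 1.1000·0.0800 = 0.0880 m
braking distance = 1.1000²/(2·1.5000) = 0.4033 m
human closes 0.6000·0.8133 = 0.4880 m
C+Z_d+Z_r = 0.0600+0.1000+0.0400 = 0.2000 m
sum ≈ 0.0880+0.4033+0.4880+0.2000 ≈ 1.1793 m = S ✓

v_R_max = 11/10 m/s = 1.1000 m/s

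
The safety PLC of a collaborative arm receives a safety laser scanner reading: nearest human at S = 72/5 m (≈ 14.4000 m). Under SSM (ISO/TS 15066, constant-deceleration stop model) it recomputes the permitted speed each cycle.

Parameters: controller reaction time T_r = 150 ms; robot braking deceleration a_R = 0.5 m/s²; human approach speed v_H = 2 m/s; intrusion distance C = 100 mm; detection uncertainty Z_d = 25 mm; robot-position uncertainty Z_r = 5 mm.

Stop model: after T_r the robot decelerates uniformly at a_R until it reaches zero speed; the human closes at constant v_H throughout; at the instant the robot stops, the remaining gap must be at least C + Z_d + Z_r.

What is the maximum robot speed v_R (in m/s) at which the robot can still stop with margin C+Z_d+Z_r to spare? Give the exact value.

v_R_max = 11/5 m/s = 2.2000 m/s

at the boundary: (1)·v² + (83/20)·v + (-1397/100) = 0
  disc = (83/20)² − 4·(1)·(-1397/100) = 29241/400 ; √disc = 171/20
  v_R = (−(83/20) + 171/20) / (2·(1)) = 11/5 m/s
check:
stop time T_s = (11/5)/(1/2) = 4.4000 s
robot in T_r: 2.2000·0.1500 = 0.3300 m
robot under decel: 2.2000²/(2·0.5000) = 4.8400 m
human closes 2.0000·4.5500 = 9.1000 m
margins: 0.1000+0.0250+0.0050 = 0.1300 m
sum ≈ 0.3300+4.8400+9.1000+0.1300 ≈ 14.4000 m = S ✓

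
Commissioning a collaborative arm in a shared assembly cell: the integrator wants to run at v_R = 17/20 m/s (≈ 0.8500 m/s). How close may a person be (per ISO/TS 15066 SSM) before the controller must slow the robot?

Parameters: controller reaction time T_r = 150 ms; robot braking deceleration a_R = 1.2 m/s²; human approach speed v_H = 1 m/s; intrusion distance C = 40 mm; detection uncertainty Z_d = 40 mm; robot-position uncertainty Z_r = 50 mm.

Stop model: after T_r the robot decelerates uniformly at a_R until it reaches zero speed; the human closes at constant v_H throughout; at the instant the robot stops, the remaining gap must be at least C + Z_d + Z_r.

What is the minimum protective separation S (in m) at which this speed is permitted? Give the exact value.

T_s = v_R/a_R = (17/20)/(6/5) = 0.7083 s
robot covers v_R·T_r = 0.8500·0.1500 = 0.1275 m before braking
braking distance = 0.8500²/(2·1.2000) = 0.3010 m
person approaches 1.0000·(0.1500+0.7083) = 0.8583 m
C+Z_d+Z_r = 0.0400+0.0400+0.0500 = 0.1300 m
S_min ≈ 0.1275+0.3010+0.8583+0.1300  ⇒  S_min = 2267/1600 m

S_min = 2267/1600 m = 1.4169 m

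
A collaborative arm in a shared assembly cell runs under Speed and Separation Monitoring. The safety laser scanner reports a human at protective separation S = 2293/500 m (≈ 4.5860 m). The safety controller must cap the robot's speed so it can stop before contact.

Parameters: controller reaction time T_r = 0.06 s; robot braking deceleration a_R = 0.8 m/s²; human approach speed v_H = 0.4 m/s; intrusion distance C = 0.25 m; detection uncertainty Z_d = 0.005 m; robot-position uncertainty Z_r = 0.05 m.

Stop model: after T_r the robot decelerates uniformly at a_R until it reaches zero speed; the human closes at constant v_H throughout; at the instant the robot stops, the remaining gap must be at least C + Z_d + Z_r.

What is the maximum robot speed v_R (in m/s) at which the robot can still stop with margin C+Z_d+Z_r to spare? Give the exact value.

at the boundary: (5/8)·v² + (14/25)·v + (-4257/1000) = 0
  disc = (14/25)² − 4·(5/8)·(-4257/1000) = 109561/10000 ; √disc = 331/100
  v_R = (−(14/25) + 331/100) / (2·(5/8)) = 11/5 m/s
check:
braking lasts T_s = (11/5)/(4/5) = 2.7500 s
reaction-phase robot travel = 2.2000·0.0600 = 0.1320 m
robot covers 2.2000·2.7500 − ½·0.8000·2.7500² = 3.0250 m while stopping
person approaches 0.4000·(0.0600+2.7500) = 1.1240 m
margins: 0.2500+0.0050+0.0500 = 0.3050 m
sum ≈ 0.1320+3.0250+1.1240+0.3050 ≈ 4.5860 m = S ✓

v_R_max = 11/5 m/s = 2.2000 m/s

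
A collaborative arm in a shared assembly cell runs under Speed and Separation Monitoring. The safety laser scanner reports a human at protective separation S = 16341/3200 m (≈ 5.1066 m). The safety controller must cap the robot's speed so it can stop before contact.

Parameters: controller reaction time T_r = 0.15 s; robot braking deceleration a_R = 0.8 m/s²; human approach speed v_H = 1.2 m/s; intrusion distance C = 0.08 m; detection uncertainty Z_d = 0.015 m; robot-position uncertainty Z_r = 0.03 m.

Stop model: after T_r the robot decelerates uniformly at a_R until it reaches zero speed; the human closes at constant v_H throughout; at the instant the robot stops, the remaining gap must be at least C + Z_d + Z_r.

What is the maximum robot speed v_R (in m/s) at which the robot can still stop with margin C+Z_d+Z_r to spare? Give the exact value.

v_R_max = 7/4 m/s = 1.7500 m/s

at the boundary: (5/8)·v² + (33/20)·v + (-3073/640) = 0
  disc = (33/20)² − 4·(5/8)·(-3073/640) = 94249/6400 ; √disc = 307/80
  v_R = (−(33/20) + 307/80) / (2·(5/8)) = 7/4 m/s
check:
stop time T_s = (7/4)/(4/5) = 2.1875 s
robot in T_r: 1.7500·0.1500 = 0.2625 m
robot under decel: 1.7500²/(2·0.8000) = 1.9141 m
person approaches 1.2000·(0.1500+2.1875) = 2.8050 m
residual clearance needed = 0.0800+0.0150+0.0300 = 0.1250 m
sum ≈ 0.2625+1.9141+2.8050+0.1250 ≈ 5.1066 m = S ✓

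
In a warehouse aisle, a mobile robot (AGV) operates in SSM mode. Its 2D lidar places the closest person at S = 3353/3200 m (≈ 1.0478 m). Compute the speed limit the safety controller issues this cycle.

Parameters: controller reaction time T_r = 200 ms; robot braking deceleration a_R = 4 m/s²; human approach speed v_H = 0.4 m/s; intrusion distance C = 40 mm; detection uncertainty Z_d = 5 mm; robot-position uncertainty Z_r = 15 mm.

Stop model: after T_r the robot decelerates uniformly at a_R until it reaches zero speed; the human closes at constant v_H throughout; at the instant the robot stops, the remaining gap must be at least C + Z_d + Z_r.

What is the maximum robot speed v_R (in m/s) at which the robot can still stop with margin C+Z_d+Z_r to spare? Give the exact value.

quadratic (1/8)·v² + (3/10)·v + (-581/640) = 0
  disc = (3/10)² − 4·(1/8)·(-581/640) = 3481/6400 ; √disc = 59/80
  v_R = (−(3/10) + 59/80) / (2·(1/8)) = 7/4 m/s
check:
braking lasts T_s = (7/4)/4 = 0.4375 s
robot in T_r: 1.7500·0.2000 = 0.3500 m
braking distance = 1.7500²/(2·4.0000) = 0.3828 m
human closes 0.4000·0.6375 = 0.2550 m
margins: 0.0400+0.0050+0.0150 = 0.0600 m
sum ≈ 0.3500+0.3828+0.2550+0.0600 ≈ 1.0478 m = S ✓

v_R_max = 7/4 m/s = 1.7500 m/s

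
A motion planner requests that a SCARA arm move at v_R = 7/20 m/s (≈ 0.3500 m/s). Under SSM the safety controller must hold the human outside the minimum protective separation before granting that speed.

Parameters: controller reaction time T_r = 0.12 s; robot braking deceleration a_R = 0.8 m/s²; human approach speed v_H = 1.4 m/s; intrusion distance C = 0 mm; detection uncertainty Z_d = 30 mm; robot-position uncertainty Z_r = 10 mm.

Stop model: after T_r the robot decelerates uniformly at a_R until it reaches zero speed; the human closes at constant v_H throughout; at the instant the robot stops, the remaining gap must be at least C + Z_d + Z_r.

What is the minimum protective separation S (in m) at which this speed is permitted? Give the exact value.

stop time T_s = (7/20)/(4/5) = 0.4375 s
robot in T_r: 0.3500·0.1200 = 0.0420 m
braking distance = 0.3500²/(2·0.8000) = 0.0766 m
person approaches 1.4000·(0.1200+0.4375) = 0.7805 m
margins: 0.0000+0.0300+0.0100 = 0.0400 m
S_min ≈ 0.0420+0.0766+0.7805+0.0400  ⇒  S_min = 601/640 m

S_min = 601/640 m = 0.9391 m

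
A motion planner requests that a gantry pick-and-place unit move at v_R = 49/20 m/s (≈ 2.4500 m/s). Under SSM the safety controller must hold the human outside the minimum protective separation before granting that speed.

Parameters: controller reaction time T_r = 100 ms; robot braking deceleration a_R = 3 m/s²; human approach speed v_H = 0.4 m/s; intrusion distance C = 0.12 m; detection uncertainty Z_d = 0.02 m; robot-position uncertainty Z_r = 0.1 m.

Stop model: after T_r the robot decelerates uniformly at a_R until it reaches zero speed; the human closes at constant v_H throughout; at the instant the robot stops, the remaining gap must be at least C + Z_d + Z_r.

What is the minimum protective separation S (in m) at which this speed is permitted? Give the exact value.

stop time T_s = (49/20)/3 = 0.8167 s
robot in T_r: 2.4500·0.1000 = 0.2450 m
robot under decel: 2.4500²/(2·3.0000) = 1.0004 m
human closes 0.4000·0.9167 = 0.3667 m
margins: 0.1200+0.0200+0.1000 = 0.2400 m
S_min ≈ 0.2450+1.0004+0.3667+0.2400  ⇒  S_min = 889/480 m

S_min = 889/480 m = 1.8521 m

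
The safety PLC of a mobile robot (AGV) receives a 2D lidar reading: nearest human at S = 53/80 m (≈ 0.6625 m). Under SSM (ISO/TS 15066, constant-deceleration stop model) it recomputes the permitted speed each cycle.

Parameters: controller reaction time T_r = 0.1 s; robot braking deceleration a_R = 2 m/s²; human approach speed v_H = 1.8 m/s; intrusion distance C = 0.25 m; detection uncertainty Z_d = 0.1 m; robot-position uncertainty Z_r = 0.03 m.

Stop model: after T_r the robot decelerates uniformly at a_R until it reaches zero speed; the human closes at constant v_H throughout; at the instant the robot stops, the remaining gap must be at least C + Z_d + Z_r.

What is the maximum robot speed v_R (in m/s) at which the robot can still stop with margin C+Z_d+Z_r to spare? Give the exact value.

quadratic (1/4)·v² + (1)·v + (-41/400) = 0
  disc = (1)² − 4·(1/4)·(-41/400) = 441/400 ; √disc = 21/20
  v_R = (−(1) + 21/20) / (2·(1/4)) = 1/10 m/s
check:
braking lasts T_s = (1/10)/2 = 0.0500 s
robot covers v_R·T_r = 0.1000·0.1000 = 0.0100 m before braking
robot under decel: 0.1000²/(2·2.0000) = 0.0025 m
person approaches 1.8000·(0.1000+0.0500) = 0.2700 m
residual clearance needed = 0.2500+0.1000+0.0300 = 0.3800 m
sum ≈ 0.0100+0.0025+0.2700+0.3800 ≈ 0.6625 m = S ✓

v_R_max = 1/10 m/s = 0.1000 m/s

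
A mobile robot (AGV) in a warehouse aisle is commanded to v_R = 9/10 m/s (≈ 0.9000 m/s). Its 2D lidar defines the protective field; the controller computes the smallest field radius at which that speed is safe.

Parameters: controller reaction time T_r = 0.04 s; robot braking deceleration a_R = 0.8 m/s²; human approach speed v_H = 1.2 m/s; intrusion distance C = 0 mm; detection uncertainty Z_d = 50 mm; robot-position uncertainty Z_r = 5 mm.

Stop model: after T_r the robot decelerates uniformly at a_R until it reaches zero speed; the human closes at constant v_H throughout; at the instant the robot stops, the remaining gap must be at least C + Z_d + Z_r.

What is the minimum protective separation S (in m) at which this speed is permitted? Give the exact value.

braking lasts T_s = (9/10)/(4/5) = 1.1250 s
robot in T_r: 0.9000·0.0400 = 0.0360 m
robot under decel: 0.9000²/(2·0.8000) = 0.5062 m
human over T_r+T_s: 1.2000·(0.0400+1.1250) = 1.3980 m
residual clearance needed = 0.0000+0.0500+0.0050 = 0.0550 m
S_min ≈ 0.0360+0.5062+1.3980+0.0550  ⇒  S_min = 7981/4000 m

S_min = 7981/4000 m = 1.9952 m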